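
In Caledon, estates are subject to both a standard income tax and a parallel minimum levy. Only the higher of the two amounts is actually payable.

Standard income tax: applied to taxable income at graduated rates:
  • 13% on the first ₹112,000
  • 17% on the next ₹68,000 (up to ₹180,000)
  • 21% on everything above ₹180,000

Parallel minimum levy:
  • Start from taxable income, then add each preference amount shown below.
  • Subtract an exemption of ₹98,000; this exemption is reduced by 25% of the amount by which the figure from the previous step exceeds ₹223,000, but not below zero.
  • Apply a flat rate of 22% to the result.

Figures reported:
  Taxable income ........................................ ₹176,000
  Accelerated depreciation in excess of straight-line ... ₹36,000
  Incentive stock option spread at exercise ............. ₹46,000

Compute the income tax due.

Parallel minimum levy:
  Adjusted income: ₹176,000 + ₹36,000 + ₹46,000 = ₹258,000
  Exemption: ₹98,000 − 25% × (₹258,000 − ₹223,000) = ₹98,000 − ₹8,750 = ₹89,250
  Base: ₹258,000 − ₹89,250 = ₹168,750
  ₹168,750 × 22% = ₹37,125

Standard income tax:
  ₹112,000 × 13% = ₹14,560
  ₹64,000 × 17% = ₹10,880
  → ₹25,440

₹37,125 > ₹25,440, so the parallel minimum levy is the binding amount.

₹37,125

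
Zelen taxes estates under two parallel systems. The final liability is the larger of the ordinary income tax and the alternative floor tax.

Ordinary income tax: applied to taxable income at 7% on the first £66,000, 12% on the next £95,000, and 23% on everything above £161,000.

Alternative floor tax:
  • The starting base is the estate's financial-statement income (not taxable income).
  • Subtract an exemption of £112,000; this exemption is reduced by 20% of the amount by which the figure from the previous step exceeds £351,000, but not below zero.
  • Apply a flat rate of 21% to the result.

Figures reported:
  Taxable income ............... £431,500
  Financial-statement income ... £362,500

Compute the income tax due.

Ordinary income tax:
  £66,000 × 7% = £4,620
  £95,000 × 12% = £11,400
  £270,500 × 23% = £62,215
  → £78,235

Alternative floor tax:
  Base (financial-statement income): £362,500
  Exemption: £112,000 − 20% × (£362,500 − £351,000) = £112,000 − £2,300 = £109,700
  Base: £362,500 − £109,700 = £252,800
  £252,800 × 21% = £53,088

£78,235 > £53,088, so the ordinary income tax governs.

£78,235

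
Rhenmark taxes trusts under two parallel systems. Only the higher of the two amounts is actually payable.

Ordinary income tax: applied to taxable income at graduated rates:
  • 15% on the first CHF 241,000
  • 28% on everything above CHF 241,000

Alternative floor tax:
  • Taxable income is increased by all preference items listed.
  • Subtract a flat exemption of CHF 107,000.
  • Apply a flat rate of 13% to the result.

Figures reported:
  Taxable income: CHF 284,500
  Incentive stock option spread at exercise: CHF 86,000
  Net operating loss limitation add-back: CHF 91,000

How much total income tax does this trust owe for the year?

CHF 48,330

Ordinary income tax:
  CHF 241,000 × 15% = CHF 36,150
  CHF 43,500 × 28% = CHF 12,180
  → CHF 48,330

Alternative floor tax:
  Adjusted income: CHF 284,500 + CHF 86,000 + CHF 91,000 = CHF 461,500
  Less exemption CHF 107,000 → base CHF 354,500
  CHF 354,500 × 13% = CHF 46,085

CHF 48,330 > CHF 46,085, so the ordinary income tax governs.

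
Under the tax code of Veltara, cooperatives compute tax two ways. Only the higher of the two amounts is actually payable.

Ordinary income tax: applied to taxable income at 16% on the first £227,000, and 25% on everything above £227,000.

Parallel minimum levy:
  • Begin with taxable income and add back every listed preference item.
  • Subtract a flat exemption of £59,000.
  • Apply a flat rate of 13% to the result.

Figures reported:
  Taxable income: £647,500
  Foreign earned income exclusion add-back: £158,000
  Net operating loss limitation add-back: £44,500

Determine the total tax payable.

£141,445

Parallel minimum levy:
  Adjusted income: £647,500 + £158,000 + £44,500 = £850,000
  Less exemption £59,000 → base £791,000
  £791,000 × 13% = £102,830

Ordinary income tax:
  £227,000 × 16% = £36,320
  £420,500 × 25% = £105,125
  → £141,445

£141,445 > £102,830, so the ordinary income tax governs.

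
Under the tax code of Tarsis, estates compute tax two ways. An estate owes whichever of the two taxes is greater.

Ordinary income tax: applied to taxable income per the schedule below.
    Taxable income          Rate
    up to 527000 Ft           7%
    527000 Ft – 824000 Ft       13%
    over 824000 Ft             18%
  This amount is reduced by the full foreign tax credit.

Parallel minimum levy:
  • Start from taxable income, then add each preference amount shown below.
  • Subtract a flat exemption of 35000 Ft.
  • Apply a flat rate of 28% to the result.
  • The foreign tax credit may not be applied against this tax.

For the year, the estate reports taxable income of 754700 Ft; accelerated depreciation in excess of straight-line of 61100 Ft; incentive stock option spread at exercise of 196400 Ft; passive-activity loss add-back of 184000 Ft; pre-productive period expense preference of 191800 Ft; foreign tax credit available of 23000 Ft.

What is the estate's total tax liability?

Parallel minimum levy:
  Adjusted income: 754700 Ft + 61100 Ft + 196400 Ft + 184000 Ft + 191800 Ft = 1388000 Ft
  Less exemption 35000 Ft → base 1353000 Ft
  1353000 Ft × 28% = 378840 Ft

Ordinary income tax:
  527000 Ft × 7% = 36890 Ft
  227700 Ft × 13% = 29601 Ft
  → 66491 Ft
  Less foreign tax credit 23000 Ft → 43491 Ft

378840 Ft > 43491 Ft, so the parallel minimum levy is the binding amount.

378840 Ft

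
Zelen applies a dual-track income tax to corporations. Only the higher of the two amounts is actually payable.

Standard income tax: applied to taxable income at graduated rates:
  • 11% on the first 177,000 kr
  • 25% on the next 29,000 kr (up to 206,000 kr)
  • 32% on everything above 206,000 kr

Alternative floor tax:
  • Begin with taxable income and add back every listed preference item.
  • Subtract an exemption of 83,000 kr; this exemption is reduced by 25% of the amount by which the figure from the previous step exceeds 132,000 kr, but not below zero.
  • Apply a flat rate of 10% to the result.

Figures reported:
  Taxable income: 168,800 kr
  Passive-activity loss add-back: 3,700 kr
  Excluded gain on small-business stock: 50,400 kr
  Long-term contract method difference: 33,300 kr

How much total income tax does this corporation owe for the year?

Alternative floor tax:
  Adjusted income: 168,800 kr + 3,700 kr + 50,400 kr + 33,300 kr = 256,200 kr
  Exemption: 83,000 kr − 25% × (256,200 kr − 132,000 kr) = 83,000 kr − 31,050 kr = 51,950 kr
  Base: 256,200 kr − 51,950 kr = 204,250 kr
  204,250 kr × 10% = 20,425 kr

Standard income tax:
  168,800 kr × 11% = 18,568 kr

20,425 kr > 18,568 kr, so the alternative floor tax is the binding amount.

20,425 kr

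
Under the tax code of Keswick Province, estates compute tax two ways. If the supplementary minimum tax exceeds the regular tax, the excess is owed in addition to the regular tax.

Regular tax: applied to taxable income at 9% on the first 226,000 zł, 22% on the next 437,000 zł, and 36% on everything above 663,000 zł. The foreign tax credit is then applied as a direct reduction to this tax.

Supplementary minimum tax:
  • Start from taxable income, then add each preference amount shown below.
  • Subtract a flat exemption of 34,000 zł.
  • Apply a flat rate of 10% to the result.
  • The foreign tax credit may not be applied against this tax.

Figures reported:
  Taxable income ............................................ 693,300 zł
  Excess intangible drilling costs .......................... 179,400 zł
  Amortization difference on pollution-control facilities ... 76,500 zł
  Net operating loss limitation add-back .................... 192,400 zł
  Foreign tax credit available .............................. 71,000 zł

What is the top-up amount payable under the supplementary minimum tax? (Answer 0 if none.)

Regular tax:
  226,000 zł × 9% = 20,340 zł
  437,000 zł × 22% = 96,140 zł
  30,300 zł × 36% = 10,908 zł
  → 127,388 zł
  Less foreign tax credit 71,000 zł → 56,388 zł

Supplementary minimum tax:
  Adjusted income: 693,300 zł + 179,400 zł + 76,500 zł + 192,400 zł = 1,141,600 zł
  Less exemption 34,000 zł → base 1,107,600 zł
  1,107,600 zł × 10% = 110,760 zł

Excess of supplementary minimum tax over regular tax: 110,760 zł − 56,388 zł = 54,372 zł.

54,372 zł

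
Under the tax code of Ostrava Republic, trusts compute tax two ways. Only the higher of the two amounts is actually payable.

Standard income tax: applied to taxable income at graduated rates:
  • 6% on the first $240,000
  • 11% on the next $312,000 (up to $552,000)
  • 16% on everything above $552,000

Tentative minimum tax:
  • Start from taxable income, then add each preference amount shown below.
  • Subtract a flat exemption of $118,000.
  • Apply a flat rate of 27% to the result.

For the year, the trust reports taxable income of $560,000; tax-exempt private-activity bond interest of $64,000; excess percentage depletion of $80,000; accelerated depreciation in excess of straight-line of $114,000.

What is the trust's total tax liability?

Tentative minimum tax:
  Adjusted income: $560,000 + $64,000 + $80,000 + $114,000 = $818,000
  Less exemption $118,000 → base $700,000
  $700,000 × 27% = $189,000

Standard income tax:
  $240,000 × 6% = $14,400
  $312,000 × 11% = $34,320
  $8,000 × 16% = $1,280
  → $50,000

$189,000 > $50,000, so the tentative minimum tax is the binding amount.

$189,000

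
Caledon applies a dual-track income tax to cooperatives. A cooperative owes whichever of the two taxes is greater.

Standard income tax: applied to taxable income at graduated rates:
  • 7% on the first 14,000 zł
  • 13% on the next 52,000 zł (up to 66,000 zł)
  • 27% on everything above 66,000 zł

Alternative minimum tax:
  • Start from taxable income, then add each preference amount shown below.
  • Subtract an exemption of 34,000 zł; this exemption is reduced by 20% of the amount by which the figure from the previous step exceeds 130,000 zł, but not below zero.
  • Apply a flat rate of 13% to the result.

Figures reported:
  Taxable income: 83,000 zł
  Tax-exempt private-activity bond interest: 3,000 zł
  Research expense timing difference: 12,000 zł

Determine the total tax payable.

12,330 zł

Alternative minimum tax:
  Adjusted income: 83,000 zł + 3,000 zł + 12,000 zł = 98,000 zł
  Exemption: 98,000 zł ≤ 130,000 zł, so full 34,000 zł applies
  Base: 98,000 zł − 34,000 zł = 64,000 zł
  64,000 zł × 13% = 8,320 zł

Standard income tax:
  14,000 zł × 7% = 980 zł
  52,000 zł × 13% = 6,760 zł
  17,000 zł × 27% = 4,590 zł
  → 12,330 zł

12,330 zł > 8,320 zł, so the standard income tax governs.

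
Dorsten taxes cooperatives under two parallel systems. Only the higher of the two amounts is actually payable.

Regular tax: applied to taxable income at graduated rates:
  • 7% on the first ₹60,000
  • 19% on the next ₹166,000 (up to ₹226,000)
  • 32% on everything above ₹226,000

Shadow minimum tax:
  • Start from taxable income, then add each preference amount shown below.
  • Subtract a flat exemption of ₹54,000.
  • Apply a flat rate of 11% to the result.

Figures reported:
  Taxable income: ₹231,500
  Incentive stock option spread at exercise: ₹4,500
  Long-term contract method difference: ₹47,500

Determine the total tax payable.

Shadow minimum tax:
  Adjusted income: ₹231,500 + ₹4,500 + ₹47,500 = ₹283,500
  Less exemption ₹54,000 → base ₹229,500
  ₹229,500 × 11% = ₹25,245

Regular tax:
  ₹60,000 × 7% = ₹4,200
  ₹166,000 × 19% = ₹31,540
  ₹5,500 × 32% = ₹1,760
  → ₹37,500

₹37,500 > ₹25,245, so the regular tax governs.

₹37,500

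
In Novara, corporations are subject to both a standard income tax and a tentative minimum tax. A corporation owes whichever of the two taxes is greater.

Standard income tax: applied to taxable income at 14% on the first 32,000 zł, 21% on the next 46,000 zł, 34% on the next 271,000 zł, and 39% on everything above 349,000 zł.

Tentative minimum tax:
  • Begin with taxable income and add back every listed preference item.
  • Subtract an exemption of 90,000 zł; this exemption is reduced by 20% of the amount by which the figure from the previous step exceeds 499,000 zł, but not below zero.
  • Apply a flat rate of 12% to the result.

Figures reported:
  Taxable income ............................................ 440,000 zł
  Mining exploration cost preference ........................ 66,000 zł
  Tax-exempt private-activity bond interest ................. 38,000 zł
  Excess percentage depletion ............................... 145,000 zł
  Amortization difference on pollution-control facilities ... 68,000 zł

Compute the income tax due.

Standard income tax:
  32,000 zł × 14% = 4,480 zł
  46,000 zł × 21% = 9,660 zł
  271,000 zł × 34% = 92,140 zł
  91,000 zł × 39% = 35,490 zł
  → 141,770 zł

Tentative minimum tax:
  Adjusted income: 440,000 zł + 66,000 zł + 38,000 zł + 145,000 zł + 68,000 zł = 757,000 zł
  Exemption: 90,000 zł − 20% × (757,000 zł − 499,000 zł) = 90,000 zł − 51,600 zł = 38,400 zł
  Base: 757,000 zł − 38,400 zł = 718,600 zł
  718,600 zł × 12% = 86,232 zł

141,770 zł > 86,232 zł, so the standard income tax governs.

141,770 zł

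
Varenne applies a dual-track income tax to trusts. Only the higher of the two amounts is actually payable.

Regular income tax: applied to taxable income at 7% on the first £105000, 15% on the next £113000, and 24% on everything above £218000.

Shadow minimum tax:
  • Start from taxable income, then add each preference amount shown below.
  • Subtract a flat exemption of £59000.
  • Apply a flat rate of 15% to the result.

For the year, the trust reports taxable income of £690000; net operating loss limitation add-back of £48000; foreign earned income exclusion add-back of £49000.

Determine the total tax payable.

£137580

Regular income tax:
  £105000 × 7% = £7350
  £113000 × 15% = £16950
  £472000 × 24% = £113280
  → £137580

Shadow minimum tax:
  Adjusted income: £690000 + £48000 + £49000 = £787000
  Less exemption £59000 → base £728000
  £728000 × 15% = £109200

£137580 > £109200, so the regular income tax governs.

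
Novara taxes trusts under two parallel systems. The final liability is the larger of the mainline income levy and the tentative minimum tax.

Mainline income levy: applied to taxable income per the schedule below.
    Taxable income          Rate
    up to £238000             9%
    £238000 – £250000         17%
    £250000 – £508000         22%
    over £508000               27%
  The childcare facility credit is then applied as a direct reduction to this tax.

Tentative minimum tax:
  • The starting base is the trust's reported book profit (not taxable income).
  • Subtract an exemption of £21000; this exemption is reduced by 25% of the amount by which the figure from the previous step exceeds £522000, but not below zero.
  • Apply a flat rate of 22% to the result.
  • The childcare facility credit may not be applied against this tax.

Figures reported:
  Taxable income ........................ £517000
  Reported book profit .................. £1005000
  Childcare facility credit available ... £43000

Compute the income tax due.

Mainline income levy:
  £238000 × 9% = £21420
  £12000 × 17% = £2040
  £258000 × 22% = £56760
  £9000 × 27% = £2430
  → £82650
  Less childcare facility credit £43000 → £39650

Tentative minimum tax:
  Base (reported book profit): £1005000
  Exemption: 25% × (£1005000 − £522000) = £120750 ≥ £21000, so the exemption is fully phased out
  Base: £1005000 − £0 = £1005000
  £1005000 × 22% = £221100

£221100 > £39650, so the tentative minimum tax is the binding amount.

£221100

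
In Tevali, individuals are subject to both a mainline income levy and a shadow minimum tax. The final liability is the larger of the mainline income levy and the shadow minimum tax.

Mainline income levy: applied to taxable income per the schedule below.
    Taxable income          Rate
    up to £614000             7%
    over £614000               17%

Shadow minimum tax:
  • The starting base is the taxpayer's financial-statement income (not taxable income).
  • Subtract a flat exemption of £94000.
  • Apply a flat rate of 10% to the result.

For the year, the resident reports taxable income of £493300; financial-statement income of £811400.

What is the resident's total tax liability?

Shadow minimum tax:
  Base (financial-statement income): £811400
  Less exemption £94000 → base £717400
  £717400 × 10% = £71740

Mainline income levy:
  £493300 × 7% = £34531

£71740 > £34531, so the shadow minimum tax is the binding amount.

£71740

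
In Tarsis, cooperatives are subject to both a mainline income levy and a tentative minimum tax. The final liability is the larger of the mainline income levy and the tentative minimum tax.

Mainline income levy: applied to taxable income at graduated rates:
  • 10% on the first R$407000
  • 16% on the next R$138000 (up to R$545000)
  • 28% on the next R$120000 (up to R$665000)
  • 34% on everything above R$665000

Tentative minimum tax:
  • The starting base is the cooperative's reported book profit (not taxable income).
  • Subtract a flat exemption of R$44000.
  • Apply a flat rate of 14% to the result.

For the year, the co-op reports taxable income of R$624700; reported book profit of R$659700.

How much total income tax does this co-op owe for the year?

R$86198

Tentative minimum tax:
  Base (reported book profit): R$659700
  Less exemption R$44000 → base R$615700
  R$615700 × 14% = R$86198

Mainline income levy:
  R$407000 × 10% = R$40700
  R$138000 × 16% = R$22080
  R$79700 × 28% = R$22316
  → R$85096

R$86198 > R$85096, so the tentative minimum tax is the binding amount.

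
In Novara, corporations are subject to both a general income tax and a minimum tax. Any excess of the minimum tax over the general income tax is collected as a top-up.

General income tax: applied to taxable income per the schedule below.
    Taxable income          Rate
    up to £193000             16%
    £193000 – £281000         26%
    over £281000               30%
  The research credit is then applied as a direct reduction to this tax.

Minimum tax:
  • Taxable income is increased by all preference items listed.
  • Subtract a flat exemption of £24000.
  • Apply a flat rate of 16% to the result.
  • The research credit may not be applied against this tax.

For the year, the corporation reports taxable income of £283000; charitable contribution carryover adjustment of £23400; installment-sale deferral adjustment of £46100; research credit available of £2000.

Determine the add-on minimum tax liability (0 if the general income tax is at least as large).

General income tax:
  £193000 × 16% = £30880
  £88000 × 26% = £22880
  £2000 × 30% = £600
  → £54360
  Less research credit £2000 → £52360

Minimum tax:
  Adjusted income: £283000 + £23400 + £46100 = £352500
  Less exemption £24000 → base £328500
  £328500 × 16% = £52560

Excess of minimum tax over general income tax: £52560 − £52360 = £200.

£200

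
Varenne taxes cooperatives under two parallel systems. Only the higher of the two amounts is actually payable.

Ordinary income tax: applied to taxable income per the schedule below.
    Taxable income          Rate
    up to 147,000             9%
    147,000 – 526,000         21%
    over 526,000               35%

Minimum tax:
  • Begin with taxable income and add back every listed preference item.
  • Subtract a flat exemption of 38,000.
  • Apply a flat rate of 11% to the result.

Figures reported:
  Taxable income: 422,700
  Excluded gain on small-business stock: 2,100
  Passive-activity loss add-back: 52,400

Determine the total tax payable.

Minimum tax:
  Adjusted income: 422,700 + 2,100 + 52,400 = 477,200
  Less exemption 38,000 → base 439,200
  439,200 × 11% = 48,312

Ordinary income tax:
  147,000 × 9% = 13,230
  275,700 × 21% = 57,897
  → 71,127

71,127 > 48,312, so the ordinary income tax governs.

71,127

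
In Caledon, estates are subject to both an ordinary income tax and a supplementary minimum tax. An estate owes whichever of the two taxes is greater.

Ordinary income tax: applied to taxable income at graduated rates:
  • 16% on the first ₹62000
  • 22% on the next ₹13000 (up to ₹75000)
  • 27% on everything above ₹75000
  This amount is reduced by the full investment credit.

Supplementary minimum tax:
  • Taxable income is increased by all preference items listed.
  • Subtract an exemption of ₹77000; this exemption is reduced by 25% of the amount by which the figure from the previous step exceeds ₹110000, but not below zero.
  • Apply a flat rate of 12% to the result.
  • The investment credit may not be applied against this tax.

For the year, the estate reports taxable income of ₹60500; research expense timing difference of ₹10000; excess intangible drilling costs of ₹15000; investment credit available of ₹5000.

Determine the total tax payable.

Ordinary income tax:
  ₹60500 × 16% = ₹9680
  Less investment credit ₹5000 → ₹4680

Supplementary minimum tax:
  Adjusted income: ₹60500 + ₹10000 + ₹15000 = ₹85500
  Exemption: ₹85500 ≤ ₹110000, so full ₹77000 applies
  Base: ₹85500 − ₹77000 = ₹8500
  ₹8500 × 12% = ₹1020

₹4680 > ₹1020, so the ordinary income tax governs.

₹4680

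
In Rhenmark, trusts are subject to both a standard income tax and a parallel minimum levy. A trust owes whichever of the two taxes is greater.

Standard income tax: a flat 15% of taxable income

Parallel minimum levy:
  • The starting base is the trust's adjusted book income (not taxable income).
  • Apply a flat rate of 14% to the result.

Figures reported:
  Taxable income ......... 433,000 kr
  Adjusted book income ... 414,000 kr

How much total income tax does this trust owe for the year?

Standard income tax:
  433,000 kr × 15% = 64,950 kr

Parallel minimum levy:
  Base (adjusted book income): 414,000 kr
  414,000 kr × 14% = 57,960 kr

64,950 kr > 57,960 kr, so the standard income tax governs.

64,950 kr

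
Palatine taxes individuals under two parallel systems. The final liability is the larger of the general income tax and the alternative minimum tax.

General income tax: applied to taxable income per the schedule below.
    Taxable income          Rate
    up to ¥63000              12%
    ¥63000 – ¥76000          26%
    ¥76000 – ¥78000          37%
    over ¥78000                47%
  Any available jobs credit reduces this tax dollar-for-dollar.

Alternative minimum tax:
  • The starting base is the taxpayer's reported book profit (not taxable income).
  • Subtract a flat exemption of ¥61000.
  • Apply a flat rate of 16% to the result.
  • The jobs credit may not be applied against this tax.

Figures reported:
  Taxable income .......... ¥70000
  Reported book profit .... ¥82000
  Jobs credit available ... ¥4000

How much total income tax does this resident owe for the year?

¥5380

General income tax:
  ¥63000 × 12% = ¥7560
  ¥7000 × 26% = ¥1820
  → ¥9380
  Less jobs credit ¥4000 → ¥5380

Alternative minimum tax:
  Base (reported book profit): ¥82000
  Less exemption ¥61000 → base ¥21000
  ¥21000 × 16% = ¥3360

¥5380 > ¥3360, so the general income tax governs.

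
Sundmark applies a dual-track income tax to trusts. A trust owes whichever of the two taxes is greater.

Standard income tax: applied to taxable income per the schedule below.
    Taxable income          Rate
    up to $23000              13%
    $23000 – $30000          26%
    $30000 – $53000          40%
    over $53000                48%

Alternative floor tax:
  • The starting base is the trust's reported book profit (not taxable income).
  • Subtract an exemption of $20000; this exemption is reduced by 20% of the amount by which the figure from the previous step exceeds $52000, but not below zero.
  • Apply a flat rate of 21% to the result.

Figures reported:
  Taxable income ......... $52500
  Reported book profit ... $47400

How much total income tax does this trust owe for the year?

Alternative floor tax:
  Base (reported book profit): $47400
  Exemption: $47400 ≤ $52000, so full $20000 applies
  Base: $47400 − $20000 = $27400
  $27400 × 21% = $5754

Standard income tax:
  $23000 × 13% = $2990
  $7000 × 26% = $1820
  $22500 × 40% = $9000
  → $13810

$13810 > $5754, so the standard income tax governs.

$13810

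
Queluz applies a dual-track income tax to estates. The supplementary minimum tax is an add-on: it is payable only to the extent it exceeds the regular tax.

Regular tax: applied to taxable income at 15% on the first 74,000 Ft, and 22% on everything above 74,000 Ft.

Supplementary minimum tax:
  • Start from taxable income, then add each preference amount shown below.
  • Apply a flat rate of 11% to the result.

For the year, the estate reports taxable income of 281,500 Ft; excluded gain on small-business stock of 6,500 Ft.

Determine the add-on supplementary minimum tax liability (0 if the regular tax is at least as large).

0 Ft

Regular tax:
  74,000 Ft × 15% = 11,100 Ft
  207,500 Ft × 22% = 45,650 Ft
  → 56,750 Ft

Supplementary minimum tax:
  Adjusted income: 281,500 Ft + 6,500 Ft = 288,000 Ft
  288,000 Ft × 11% = 31,680 Ft

31,680 Ft ≤ 56,750 Ft, so no add-on is due.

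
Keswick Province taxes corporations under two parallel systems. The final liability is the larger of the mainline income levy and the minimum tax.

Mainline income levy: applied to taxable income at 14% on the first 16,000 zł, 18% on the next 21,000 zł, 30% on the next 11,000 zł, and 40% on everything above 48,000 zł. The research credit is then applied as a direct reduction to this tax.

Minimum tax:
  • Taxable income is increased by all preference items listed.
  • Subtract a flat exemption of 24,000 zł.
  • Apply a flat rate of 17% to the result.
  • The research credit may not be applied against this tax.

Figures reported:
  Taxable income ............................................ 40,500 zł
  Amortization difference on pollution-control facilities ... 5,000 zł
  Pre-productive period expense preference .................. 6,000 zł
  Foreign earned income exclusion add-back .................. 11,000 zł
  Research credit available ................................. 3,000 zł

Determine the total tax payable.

Minimum tax:
  Adjusted income: 40,500 zł + 5,000 zł + 6,000 zł + 11,000 zł = 62,500 zł
  Less exemption 24,000 zł → base 38,500 zł
  38,500 zł × 17% = 6,545 zł

Mainline income levy:
  16,000 zł × 14% = 2,240 zł
  21,000 zł × 18% = 3,780 zł
  3,500 zł × 30% = 1,050 zł
  → 7,070 zł
  Less research credit 3,000 zł → 4,070 zł

6,545 zł > 4,070 zł, so the minimum tax is the binding amount.

6,545 zł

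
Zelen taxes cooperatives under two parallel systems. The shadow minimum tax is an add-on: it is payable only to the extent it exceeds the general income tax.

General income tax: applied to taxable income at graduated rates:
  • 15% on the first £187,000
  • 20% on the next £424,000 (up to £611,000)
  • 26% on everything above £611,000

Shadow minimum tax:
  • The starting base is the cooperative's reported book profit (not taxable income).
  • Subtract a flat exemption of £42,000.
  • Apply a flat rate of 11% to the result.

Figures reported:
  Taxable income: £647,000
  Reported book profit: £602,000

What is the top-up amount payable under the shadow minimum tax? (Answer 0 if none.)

Shadow minimum tax:
  Base (reported book profit): £602,000
  Less exemption £42,000 → base £560,000
  £560,000 × 11% = £61,600

General income tax:
  £187,000 × 15% = £28,050
  £424,000 × 20% = £84,800
  £36,000 × 26% = £9,360
  → £122,210

£61,600 ≤ £122,210, so no add-on is due.

£0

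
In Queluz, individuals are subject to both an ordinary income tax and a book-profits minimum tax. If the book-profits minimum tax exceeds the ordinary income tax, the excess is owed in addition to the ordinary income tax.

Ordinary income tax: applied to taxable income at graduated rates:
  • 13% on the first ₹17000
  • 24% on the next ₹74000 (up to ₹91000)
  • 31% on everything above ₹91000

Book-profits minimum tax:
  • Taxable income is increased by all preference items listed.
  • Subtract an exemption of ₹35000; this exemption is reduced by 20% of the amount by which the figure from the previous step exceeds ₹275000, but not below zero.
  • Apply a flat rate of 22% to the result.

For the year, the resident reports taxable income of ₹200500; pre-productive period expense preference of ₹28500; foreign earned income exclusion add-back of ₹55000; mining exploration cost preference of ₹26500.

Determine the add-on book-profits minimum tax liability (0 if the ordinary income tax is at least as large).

Ordinary income tax:
  ₹17000 × 13% = ₹2210
  ₹74000 × 24% = ₹17760
  ₹109500 × 31% = ₹33945
  → ₹53915

Book-profits minimum tax:
  Adjusted income: ₹200500 + ₹28500 + ₹55000 + ₹26500 = ₹310500
  Exemption: ₹35000 − 20% × (₹310500 − ₹275000) = ₹35000 − ₹7100 = ₹27900
  Base: ₹310500 − ₹27900 = ₹282600
  ₹282600 × 22% = ₹62172

Excess of book-profits minimum tax over ordinary income tax: ₹62172 − ₹53915 = ₹8257.

₹8257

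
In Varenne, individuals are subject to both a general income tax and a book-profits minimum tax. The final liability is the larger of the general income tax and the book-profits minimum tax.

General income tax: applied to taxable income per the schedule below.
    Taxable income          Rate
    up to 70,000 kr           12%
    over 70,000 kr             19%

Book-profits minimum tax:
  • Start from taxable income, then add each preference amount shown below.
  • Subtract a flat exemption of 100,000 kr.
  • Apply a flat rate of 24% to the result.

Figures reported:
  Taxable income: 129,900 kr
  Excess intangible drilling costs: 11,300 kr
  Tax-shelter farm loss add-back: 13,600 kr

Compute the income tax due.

19,781 kr

General income tax:
  70,000 kr × 12% = 8,400 kr
  59,900 kr × 19% = 11,381 kr
  → 19,781 kr

Book-profits minimum tax:
  Adjusted income: 129,900 kr + 11,300 kr + 13,600 kr = 154,800 kr
  Less exemption 100,000 kr → base 54,800 kr
  54,800 kr × 24% = 13,152 kr

19,781 kr > 13,152 kr, so the general income tax governs.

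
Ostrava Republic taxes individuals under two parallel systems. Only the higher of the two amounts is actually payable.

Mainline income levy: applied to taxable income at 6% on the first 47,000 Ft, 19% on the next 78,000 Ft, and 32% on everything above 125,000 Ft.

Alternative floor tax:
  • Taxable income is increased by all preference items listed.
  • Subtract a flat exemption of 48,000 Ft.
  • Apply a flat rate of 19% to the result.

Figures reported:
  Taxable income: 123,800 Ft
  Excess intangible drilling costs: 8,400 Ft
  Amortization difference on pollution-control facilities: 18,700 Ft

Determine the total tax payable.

19,551 Ft

Mainline income levy:
  47,000 Ft × 6% = 2,820 Ft
  76,800 Ft × 19% = 14,592 Ft
  → 17,412 Ft

Alternative floor tax:
  Adjusted income: 123,800 Ft + 8,400 Ft + 18,700 Ft = 150,900 Ft
  Less exemption 48,000 Ft → base 102,900 Ft
  102,900 Ft × 19% = 19,551 Ft

19,551 Ft > 17,412 Ft, so the alternative floor tax is the binding amount.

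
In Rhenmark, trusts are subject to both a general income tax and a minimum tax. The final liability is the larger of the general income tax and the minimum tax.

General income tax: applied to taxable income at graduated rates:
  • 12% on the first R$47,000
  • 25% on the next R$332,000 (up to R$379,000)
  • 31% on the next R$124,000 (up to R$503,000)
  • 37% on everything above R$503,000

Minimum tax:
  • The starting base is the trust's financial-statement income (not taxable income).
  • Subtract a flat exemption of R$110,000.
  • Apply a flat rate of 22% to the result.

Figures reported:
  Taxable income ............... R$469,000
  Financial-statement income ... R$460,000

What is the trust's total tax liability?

R$116,540

Minimum tax:
  Base (financial-statement income): R$460,000
  Less exemption R$110,000 → base R$350,000
  R$350,000 × 22% = R$77,000

General income tax:
  R$47,000 × 12% = R$5,640
  R$332,000 × 25% = R$83,000
  R$90,000 × 31% = R$27,900
  → R$116,540

R$116,540 > R$77,000, so the general income tax governs.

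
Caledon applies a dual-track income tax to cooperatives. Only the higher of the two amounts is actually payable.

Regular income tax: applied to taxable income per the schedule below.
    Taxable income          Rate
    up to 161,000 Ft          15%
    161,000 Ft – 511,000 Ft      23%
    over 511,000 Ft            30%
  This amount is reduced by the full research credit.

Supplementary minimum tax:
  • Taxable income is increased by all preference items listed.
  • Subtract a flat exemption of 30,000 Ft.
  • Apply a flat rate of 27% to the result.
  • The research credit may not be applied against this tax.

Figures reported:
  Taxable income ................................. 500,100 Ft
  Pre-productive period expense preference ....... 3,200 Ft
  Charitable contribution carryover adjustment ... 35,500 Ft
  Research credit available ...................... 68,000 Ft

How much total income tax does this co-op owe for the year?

137,376 Ft

Supplementary minimum tax:
  Adjusted income: 500,100 Ft + 3,200 Ft + 35,500 Ft = 538,800 Ft
  Less exemption 30,000 Ft → base 508,800 Ft
  508,800 Ft × 27% = 137,376 Ft

Regular income tax:
  161,000 Ft × 15% = 24,150 Ft
  339,100 Ft × 23% = 77,993 Ft
  → 102,143 Ft
  Less research credit 68,000 Ft → 34,143 Ft

137,376 Ft > 34,143 Ft, so the supplementary minimum tax is the binding amount.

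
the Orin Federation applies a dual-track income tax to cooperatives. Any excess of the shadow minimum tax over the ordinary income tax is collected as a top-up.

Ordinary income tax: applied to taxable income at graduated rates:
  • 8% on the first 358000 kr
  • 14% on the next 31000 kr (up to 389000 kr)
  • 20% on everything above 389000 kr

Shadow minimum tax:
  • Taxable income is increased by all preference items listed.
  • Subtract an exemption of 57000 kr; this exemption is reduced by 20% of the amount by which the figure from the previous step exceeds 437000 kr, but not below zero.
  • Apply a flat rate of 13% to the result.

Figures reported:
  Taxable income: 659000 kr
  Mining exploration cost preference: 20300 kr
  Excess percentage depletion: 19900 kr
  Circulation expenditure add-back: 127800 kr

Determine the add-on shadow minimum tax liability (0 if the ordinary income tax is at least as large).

20530 kr

Ordinary income tax:
  358000 kr × 8% = 28640 kr
  31000 kr × 14% = 4340 kr
  270000 kr × 20% = 54000 kr
  → 86980 kr

Shadow minimum tax:
  Adjusted income: 659000 kr + 20300 kr + 19900 kr + 127800 kr = 827000 kr
  Exemption: 20% × (827000 kr − 437000 kr) = 78000 kr ≥ 57000 kr, so the exemption is fully phased out
  Base: 827000 kr − 0 kr = 827000 kr
  827000 kr × 13% = 107510 kr

Excess of shadow minimum tax over ordinary income tax: 107510 kr − 86980 kr = 20530 kr.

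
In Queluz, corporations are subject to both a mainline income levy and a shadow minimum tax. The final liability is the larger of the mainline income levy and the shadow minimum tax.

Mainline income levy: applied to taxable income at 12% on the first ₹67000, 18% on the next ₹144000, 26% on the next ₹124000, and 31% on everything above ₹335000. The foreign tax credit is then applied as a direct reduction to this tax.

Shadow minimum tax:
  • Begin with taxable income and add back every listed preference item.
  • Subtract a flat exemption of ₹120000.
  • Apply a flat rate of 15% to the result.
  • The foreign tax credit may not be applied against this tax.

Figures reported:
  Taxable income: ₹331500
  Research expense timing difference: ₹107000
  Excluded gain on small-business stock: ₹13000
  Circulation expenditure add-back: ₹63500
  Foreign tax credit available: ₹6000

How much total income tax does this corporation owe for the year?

Mainline income levy:
  ₹67000 × 12% = ₹8040
  ₹144000 × 18% = ₹25920
  ₹120500 × 26% = ₹31330
  → ₹65290
  Less foreign tax credit ₹6000 → ₹59290

Shadow minimum tax:
  Adjusted income: ₹331500 + ₹107000 + ₹13000 + ₹63500 = ₹515000
  Less exemption ₹120000 → base ₹395000
  ₹395000 × 15% = ₹59250

₹59290 > ₹59250, so the mainline income levy governs.

₹59290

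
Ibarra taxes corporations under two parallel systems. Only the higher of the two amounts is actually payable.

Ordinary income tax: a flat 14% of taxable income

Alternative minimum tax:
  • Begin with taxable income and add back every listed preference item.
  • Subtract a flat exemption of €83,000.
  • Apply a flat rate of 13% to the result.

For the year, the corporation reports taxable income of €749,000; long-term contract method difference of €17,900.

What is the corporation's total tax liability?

€104,860

Alternative minimum tax:
  Adjusted income: €749,000 + €17,900 = €766,900
  Less exemption €83,000 → base €683,900
  €683,900 × 13% = €88,907

Ordinary income tax:
  €749,000 × 14% = €104,860

€104,860 > €88,907, so the ordinary income tax governs.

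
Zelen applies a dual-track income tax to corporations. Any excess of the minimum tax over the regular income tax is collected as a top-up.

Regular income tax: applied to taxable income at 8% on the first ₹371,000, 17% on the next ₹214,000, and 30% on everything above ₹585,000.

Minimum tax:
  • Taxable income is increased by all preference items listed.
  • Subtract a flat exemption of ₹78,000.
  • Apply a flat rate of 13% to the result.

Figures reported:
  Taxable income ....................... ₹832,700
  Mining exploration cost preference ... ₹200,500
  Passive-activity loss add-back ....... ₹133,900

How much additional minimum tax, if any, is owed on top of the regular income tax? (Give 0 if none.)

₹1,213

Regular income tax:
  ₹371,000 × 8% = ₹29,680
  ₹214,000 × 17% = ₹36,380
  ₹247,700 × 30% = ₹74,310
  → ₹140,370

Minimum tax:
  Adjusted income: ₹832,700 + ₹200,500 + ₹133,900 = ₹1,167,100
  Less exemption ₹78,000 → base ₹1,089,100
  ₹1,089,100 × 13% = ₹141,583

Excess of minimum tax over regular income tax: ₹141,583 − ₹140,370 = ₹1,213.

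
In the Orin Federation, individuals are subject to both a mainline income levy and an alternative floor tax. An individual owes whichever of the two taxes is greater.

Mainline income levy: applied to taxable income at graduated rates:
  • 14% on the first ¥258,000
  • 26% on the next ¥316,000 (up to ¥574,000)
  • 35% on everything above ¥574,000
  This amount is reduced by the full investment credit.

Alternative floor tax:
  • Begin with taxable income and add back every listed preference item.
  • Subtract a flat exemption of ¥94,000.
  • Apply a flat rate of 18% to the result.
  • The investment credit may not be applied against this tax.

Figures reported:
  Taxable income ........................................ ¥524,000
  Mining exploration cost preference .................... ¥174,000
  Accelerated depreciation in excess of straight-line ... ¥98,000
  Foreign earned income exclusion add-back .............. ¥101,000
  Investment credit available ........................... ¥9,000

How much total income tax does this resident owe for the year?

Mainline income levy:
  ¥258,000 × 14% = ¥36,120
  ¥266,000 × 26% = ¥69,160
  → ¥105,280
  Less investment credit ¥9,000 → ¥96,280

Alternative floor tax:
  Adjusted income: ¥524,000 + ¥174,000 + ¥98,000 + ¥101,000 = ¥897,000
  Less exemption ¥94,000 → base ¥803,000
  ¥803,000 × 18% = ¥144,540

¥144,540 > ¥96,280, so the alternative floor tax is the binding amount.

¥144,540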